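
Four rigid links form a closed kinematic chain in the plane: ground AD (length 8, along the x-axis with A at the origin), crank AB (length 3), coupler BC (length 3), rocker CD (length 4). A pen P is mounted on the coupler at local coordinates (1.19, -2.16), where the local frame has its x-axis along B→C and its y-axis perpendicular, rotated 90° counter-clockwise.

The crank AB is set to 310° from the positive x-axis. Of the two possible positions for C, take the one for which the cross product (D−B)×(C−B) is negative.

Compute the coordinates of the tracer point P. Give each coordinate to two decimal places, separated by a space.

A=(0,0), D=(8.00,0)
B = A + 3.00·(cos310°, sin310°) = (1.9284, -2.2981)
|BD| = 6.4920
circle(B,3.00) ∩ circle(D,4.00): a=2.7069, h=1.2934
  candidates: C₊=(4.0021,-0.1303) cross=8.397; C₋=(4.9178,-2.5495) cross=-8.397
  mode - wants cross < 0 → take C=(4.9178,-2.5495) (cross=-8.397)
ex = (C−B)/|BC| = (0.9965,-0.0838); ey = (0.0838,0.9965)
P = B + 1.19·ex + -2.16·ey = (2.9332,-4.5503)

2.93 -4.55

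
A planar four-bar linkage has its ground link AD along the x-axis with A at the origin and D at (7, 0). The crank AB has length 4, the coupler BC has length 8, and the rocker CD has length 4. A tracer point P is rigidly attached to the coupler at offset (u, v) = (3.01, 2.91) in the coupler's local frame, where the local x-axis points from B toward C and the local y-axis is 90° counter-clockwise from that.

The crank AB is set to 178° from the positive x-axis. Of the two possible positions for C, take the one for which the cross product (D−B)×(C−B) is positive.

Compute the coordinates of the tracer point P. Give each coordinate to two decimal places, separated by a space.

-1.87 3.75

A=(0,0), D=(7.00,0)
B = A + 4.00·(cos178°, sin178°) = (-3.9976, 0.1396)
|BD| = 10.9984
circle(B,8.00) ∩ circle(D,4.00): a=7.6814, h=2.2354
  candidates: C₊=(3.7115,2.2773) cross=24.586; C₋=(3.6548,-2.1931) cross=-24.586
  mode + wants cross > 0 → take C=(3.7115,2.2773) (cross=24.586)
ex = (C−B)/|BC| = (0.9636,0.2672); ey = (-0.2672,0.9636)
P = B + 3.01·ex + 2.91·ey = (-1.8746,3.7481)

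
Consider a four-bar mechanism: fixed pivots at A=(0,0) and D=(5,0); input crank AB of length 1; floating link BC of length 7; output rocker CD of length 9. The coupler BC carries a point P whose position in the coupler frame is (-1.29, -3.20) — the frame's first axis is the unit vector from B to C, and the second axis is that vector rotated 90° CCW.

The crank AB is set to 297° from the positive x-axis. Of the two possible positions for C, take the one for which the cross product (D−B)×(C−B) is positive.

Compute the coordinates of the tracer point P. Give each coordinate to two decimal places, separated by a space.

3.90 -0.98

A=(0,0), D=(5.00,0)
B = A + 1.00·(cos297°, sin297°) = (0.4540, -0.8910)
|BD| = 4.6325
circle(B,7.00) ∩ circle(D,9.00): a=-1.1376, h=6.9069
  candidates: C₊=(-1.9908,5.6682) cross=31.996; C₋=(0.6661,-7.8878) cross=-31.996
  mode + wants cross > 0 → take C=(-1.9908,5.6682) (cross=31.996)
ex = (C−B)/|BC| = (-0.3493,0.9370); ey = (-0.9370,-0.3493)
P = B + -1.29·ex + -3.20·ey = (3.9030,-0.9821)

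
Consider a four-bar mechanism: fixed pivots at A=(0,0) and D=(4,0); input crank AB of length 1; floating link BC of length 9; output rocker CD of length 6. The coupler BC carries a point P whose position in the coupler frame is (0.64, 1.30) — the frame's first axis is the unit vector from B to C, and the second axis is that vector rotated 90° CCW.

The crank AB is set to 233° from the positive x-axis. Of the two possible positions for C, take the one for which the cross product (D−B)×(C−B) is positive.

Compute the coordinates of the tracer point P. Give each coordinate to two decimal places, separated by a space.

-1.12 0.55

A=(0,0), D=(4.00,0)
B = A + 1.00·(cos233°, sin233°) = (-0.6018, -0.7986)
|BD| = 4.6706
circle(B,9.00) ∩ circle(D,6.00): a=7.1527, h=5.4625
  candidates: C₊=(5.5115,5.8065) cross=25.513; C₋=(7.3796,-4.9577) cross=-25.513
  mode + wants cross > 0 → take C=(5.5115,5.8065) (cross=25.513)
ex = (C−B)/|BC| = (0.6793,0.7339); ey = (-0.7339,0.6793)
P = B + 0.64·ex + 1.30·ey = (-1.1212,0.5541)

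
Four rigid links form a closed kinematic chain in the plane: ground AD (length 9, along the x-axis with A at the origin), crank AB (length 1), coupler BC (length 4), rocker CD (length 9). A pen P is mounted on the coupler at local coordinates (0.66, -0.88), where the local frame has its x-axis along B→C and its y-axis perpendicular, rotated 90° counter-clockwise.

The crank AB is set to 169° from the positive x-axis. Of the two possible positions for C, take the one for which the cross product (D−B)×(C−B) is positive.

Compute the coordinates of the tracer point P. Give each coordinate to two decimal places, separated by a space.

0.10 0.38

A=(0,0), D=(9.00,0)
B = A + 1.00·(cos169°, sin169°) = (-0.9816, 0.1908)
|BD| = 9.9835
circle(B,4.00) ∩ circle(D,9.00): a=1.7363, h=3.6035
  candidates: C₊=(0.8233,3.7605) cross=35.975; C₋=(0.6855,-3.4452) cross=-35.975
  mode + wants cross > 0 → take C=(0.8233,3.7605) (cross=35.975)
ex = (C−B)/|BC| = (0.4512,0.8924); ey = (-0.8924,0.4512)
P = B + 0.66·ex + -0.88·ey = (0.1015,0.3827)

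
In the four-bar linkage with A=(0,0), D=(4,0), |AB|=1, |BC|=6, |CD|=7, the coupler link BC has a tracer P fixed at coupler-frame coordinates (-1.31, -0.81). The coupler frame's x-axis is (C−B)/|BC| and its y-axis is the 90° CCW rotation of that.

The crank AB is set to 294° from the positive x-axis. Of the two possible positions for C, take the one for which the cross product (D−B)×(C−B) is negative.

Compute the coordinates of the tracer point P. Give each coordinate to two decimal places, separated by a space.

-0.72 0.14

A=(0,0), D=(4.00,0)
B = A + 1.00·(cos294°, sin294°) = (0.4067, -0.9135)
|BD| = 3.7076
circle(B,6.00) ∩ circle(D,7.00): a=0.1006, h=5.9992
  candidates: C₊=(-0.9739,4.9254) cross=22.242; C₋=(1.9824,-6.7029) cross=-22.242
  mode - wants cross < 0 → take C=(1.9824,-6.7029) (cross=-22.242)
ex = (C−B)/|BC| = (0.2626,-0.9649); ey = (0.9649,0.2626)
P = B + -1.31·ex + -0.81·ey = (-0.7189,0.1378)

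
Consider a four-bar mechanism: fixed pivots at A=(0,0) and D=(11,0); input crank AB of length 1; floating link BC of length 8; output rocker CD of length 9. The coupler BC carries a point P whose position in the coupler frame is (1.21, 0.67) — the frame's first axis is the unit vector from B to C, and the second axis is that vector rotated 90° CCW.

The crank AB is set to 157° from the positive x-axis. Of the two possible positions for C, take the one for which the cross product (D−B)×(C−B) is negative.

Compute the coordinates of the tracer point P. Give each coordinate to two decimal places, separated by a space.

A=(0,0), D=(11.00,0)
B = A + 1.00·(cos157°, sin157°) = (-0.9205, 0.3907)
|BD| = 11.9269
circle(B,8.00) ∩ circle(D,9.00): a=5.2508, h=6.0357
  candidates: C₊=(4.5252,6.2511) cross=71.987; C₋=(4.1297,-5.8137) cross=-71.987
  mode - wants cross < 0 → take C=(4.1297,-5.8137) (cross=-71.987)
ex = (C−B)/|BC| = (0.6313,-0.7756); ey = (0.7756,0.6313)
P = B + 1.21·ex + 0.67·ey = (0.3630,-0.1247)

0.36 -0.12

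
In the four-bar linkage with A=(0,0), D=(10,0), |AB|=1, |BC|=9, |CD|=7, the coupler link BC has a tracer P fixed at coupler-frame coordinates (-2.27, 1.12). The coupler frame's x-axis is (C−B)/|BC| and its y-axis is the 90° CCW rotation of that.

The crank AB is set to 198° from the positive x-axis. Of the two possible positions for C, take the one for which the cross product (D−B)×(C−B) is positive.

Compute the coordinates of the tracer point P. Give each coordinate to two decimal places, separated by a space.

-3.40 -0.96

A=(0,0), D=(10.00,0)
B = A + 1.00·(cos198°, sin198°) = (-0.9511, -0.3090)
|BD| = 10.9554
circle(B,9.00) ∩ circle(D,7.00): a=6.9382, h=5.7325
  candidates: C₊=(5.8227,5.6169) cross=62.802; C₋=(6.1461,-5.8436) cross=-62.802
  mode + wants cross > 0 → take C=(5.8227,5.6169) (cross=62.802)
ex = (C−B)/|BC| = (0.7526,0.6584); ey = (-0.6584,0.7526)
P = B + -2.27·ex + 1.12·ey = (-3.3970,-0.9607)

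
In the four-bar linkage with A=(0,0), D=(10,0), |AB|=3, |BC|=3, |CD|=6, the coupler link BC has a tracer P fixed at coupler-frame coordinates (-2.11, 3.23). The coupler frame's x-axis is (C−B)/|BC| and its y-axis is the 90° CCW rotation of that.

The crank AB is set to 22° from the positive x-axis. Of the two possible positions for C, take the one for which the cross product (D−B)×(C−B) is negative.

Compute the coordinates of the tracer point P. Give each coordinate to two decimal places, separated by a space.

4.63 4.51

A=(0,0), D=(10.00,0)
B = A + 3.00·(cos22°, sin22°) = (2.7816, 1.1238)
|BD| = 7.3054
circle(B,3.00) ∩ circle(D,6.00): a=1.8048, h=2.3964
  candidates: C₊=(4.9335,3.2141) cross=17.507; C₋=(4.1962,-1.5217) cross=-17.507
  mode - wants cross < 0 → take C=(4.1962,-1.5217) (cross=-17.507)
ex = (C−B)/|BC| = (0.4715,-0.8818); ey = (0.8818,0.4715)
P = B + -2.11·ex + 3.23·ey = (4.6350,4.5076)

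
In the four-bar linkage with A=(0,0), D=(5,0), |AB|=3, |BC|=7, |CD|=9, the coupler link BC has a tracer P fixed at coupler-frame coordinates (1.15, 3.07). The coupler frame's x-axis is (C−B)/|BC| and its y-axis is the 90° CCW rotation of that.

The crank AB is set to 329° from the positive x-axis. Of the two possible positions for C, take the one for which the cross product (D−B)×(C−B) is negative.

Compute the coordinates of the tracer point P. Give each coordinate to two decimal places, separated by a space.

A=(0,0), D=(5.00,0)
B = A + 3.00·(cos329°, sin329°) = (2.5715, -1.5451)
|BD| = 2.8784
circle(B,7.00) ∩ circle(D,9.00): a=-4.1195, h=5.6595
  candidates: C₊=(-3.9422,1.0184) cross=16.290; C₋=(2.1338,-8.5314) cross=-16.290
  mode - wants cross < 0 → take C=(2.1338,-8.5314) (cross=-16.290)
ex = (C−B)/|BC| = (-0.0625,-0.9980); ey = (0.9980,-0.0625)
P = B + 1.15·ex + 3.07·ey = (5.5636,-2.8848)

5.56 -2.88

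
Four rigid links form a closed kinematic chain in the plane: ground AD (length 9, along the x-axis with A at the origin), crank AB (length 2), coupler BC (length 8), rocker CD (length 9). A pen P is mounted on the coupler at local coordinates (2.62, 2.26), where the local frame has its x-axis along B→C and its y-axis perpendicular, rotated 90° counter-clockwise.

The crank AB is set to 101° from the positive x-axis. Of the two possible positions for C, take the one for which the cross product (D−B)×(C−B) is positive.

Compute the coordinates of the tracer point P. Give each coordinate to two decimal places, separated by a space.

-0.37 5.42

A=(0,0), D=(9.00,0)
B = A + 2.00·(cos101°, sin101°) = (-0.3816, 1.9633)
|BD| = 9.5848
circle(B,8.00) ∩ circle(D,9.00): a=3.9056, h=6.9819
  candidates: C₊=(4.8713,7.9971) cross=66.920; C₋=(2.0111,-5.6705) cross=-66.920
  mode + wants cross > 0 → take C=(4.8713,7.9971) (cross=66.920)
ex = (C−B)/|BC| = (0.6566,0.7542); ey = (-0.7542,0.6566)
P = B + 2.62·ex + 2.26·ey = (-0.3659,5.4233)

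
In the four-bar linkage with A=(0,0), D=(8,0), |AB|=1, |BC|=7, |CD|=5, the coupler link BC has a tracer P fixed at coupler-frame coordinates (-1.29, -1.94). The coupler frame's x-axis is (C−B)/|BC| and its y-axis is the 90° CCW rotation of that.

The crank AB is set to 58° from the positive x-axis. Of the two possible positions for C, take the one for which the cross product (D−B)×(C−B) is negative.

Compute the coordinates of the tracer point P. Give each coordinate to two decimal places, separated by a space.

-1.77 0.45

A=(0,0), D=(8.00,0)
B = A + 1.00·(cos58°, sin58°) = (0.5299, 0.8480)
|BD| = 7.5181
circle(B,7.00) ∩ circle(D,5.00): a=5.3552, h=4.5080
  candidates: C₊=(6.3594,4.7232) cross=33.891; C₋=(5.3424,-4.2352) cross=-33.891
  mode - wants cross < 0 → take C=(5.3424,-4.2352) (cross=-33.891)
ex = (C−B)/|BC| = (0.6875,-0.7262); ey = (0.7262,0.6875)
P = B + -1.29·ex + -1.94·ey = (-1.7658,0.4511)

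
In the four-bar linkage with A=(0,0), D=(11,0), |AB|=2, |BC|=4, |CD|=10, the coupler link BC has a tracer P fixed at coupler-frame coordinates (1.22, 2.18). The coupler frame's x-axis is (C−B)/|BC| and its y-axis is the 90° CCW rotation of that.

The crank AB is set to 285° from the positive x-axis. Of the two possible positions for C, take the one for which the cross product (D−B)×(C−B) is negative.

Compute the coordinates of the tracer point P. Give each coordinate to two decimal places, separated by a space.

3.01 -1.87

A=(0,0), D=(11.00,0)
B = A + 2.00·(cos285°, sin285°) = (0.5176, -1.9319)
|BD| = 10.6589
circle(B,4.00) ∩ circle(D,10.00): a=1.3891, h=3.7511
  candidates: C₊=(1.2039,2.0088) cross=39.982; C₋=(2.5636,-5.3690) cross=-39.982
  mode - wants cross < 0 → take C=(2.5636,-5.3690) (cross=-39.982)
ex = (C−B)/|BC| = (0.5115,-0.8593); ey = (0.8593,0.5115)
P = B + 1.22·ex + 2.18·ey = (3.0149,-1.8652)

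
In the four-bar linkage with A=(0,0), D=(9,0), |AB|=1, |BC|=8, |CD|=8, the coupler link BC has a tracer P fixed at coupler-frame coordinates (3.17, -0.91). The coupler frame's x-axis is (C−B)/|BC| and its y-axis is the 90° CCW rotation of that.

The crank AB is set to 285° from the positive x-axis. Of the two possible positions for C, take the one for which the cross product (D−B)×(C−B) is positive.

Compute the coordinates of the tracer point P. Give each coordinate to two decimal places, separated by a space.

2.51 1.44

A=(0,0), D=(9.00,0)
B = A + 1.00·(cos285°, sin285°) = (0.2588, -0.9659)
|BD| = 8.7944
circle(B,8.00) ∩ circle(D,8.00): a=4.3972, h=6.6832
  candidates: C₊=(3.8954,6.1598) cross=58.774; C₋=(5.3635,-7.1257) cross=-58.774
  mode + wants cross > 0 → take C=(3.8954,6.1598) (cross=58.774)
ex = (C−B)/|BC| = (0.4546,0.8907); ey = (-0.8907,0.4546)
P = B + 3.17·ex + -0.91·ey = (2.5103,1.4440)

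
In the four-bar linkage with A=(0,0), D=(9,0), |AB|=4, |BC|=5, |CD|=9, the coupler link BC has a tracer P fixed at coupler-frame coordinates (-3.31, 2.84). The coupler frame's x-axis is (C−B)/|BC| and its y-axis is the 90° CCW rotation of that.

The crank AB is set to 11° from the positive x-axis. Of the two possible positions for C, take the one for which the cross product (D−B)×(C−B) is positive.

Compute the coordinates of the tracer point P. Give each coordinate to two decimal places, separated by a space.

2.88 -3.47

A=(0,0), D=(9.00,0)
B = A + 4.00·(cos11°, sin11°) = (3.9265, 0.7632)
|BD| = 5.1306
circle(B,5.00) ∩ circle(D,9.00): a=-2.8922, h=4.0786
  candidates: C₊=(1.6733,5.2267) cross=20.926; C₋=(0.4598,-2.8398) cross=-20.926
  mode + wants cross > 0 → take C=(1.6733,5.2267) (cross=20.926)
ex = (C−B)/|BC| = (-0.4507,0.8927); ey = (-0.8927,-0.4507)
P = B + -3.31·ex + 2.84·ey = (2.8829,-3.4715)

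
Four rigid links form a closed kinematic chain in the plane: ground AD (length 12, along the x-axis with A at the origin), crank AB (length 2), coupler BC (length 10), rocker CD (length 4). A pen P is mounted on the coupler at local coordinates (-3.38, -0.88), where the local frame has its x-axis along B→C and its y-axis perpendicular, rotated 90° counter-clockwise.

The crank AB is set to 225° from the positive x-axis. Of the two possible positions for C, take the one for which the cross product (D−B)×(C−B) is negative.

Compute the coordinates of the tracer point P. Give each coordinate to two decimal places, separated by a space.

A=(0,0), D=(12.00,0)
B = A + 2.00·(cos225°, sin225°) = (-1.4142, -1.4142)
|BD| = 13.4886
circle(B,10.00) ∩ circle(D,4.00): a=9.8580, h=1.6791
  candidates: C₊=(8.2134,1.2892) cross=22.648; C₋=(8.5655,-2.0505) cross=-22.648
  mode - wants cross < 0 → take C=(8.5655,-2.0505) (cross=-22.648)
ex = (C−B)/|BC| = (0.9980,-0.0636); ey = (0.0636,0.9980)
P = B + -3.38·ex + -0.88·ey = (-4.8434,-2.0774)

-4.84 -2.08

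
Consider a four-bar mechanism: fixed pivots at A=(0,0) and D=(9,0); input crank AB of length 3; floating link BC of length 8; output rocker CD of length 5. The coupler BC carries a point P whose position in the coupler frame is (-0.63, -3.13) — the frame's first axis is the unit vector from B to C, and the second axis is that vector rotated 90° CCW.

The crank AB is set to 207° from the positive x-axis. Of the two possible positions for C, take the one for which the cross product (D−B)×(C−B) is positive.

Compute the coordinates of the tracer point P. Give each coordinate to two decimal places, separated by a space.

-1.85 -4.45

A=(0,0), D=(9.00,0)
B = A + 3.00·(cos207°, sin207°) = (-2.6730, -1.3620)
|BD| = 11.7522
circle(B,8.00) ∩ circle(D,5.00): a=7.5354, h=2.6867
  candidates: C₊=(4.5002,2.1799) cross=31.574; C₋=(5.1229,-3.1573) cross=-31.574
  mode + wants cross > 0 → take C=(4.5002,2.1799) (cross=31.574)
ex = (C−B)/|BC| = (0.8967,0.4427); ey = (-0.4427,0.8967)
P = B + -0.63·ex + -3.13·ey = (-1.8522,-4.4474)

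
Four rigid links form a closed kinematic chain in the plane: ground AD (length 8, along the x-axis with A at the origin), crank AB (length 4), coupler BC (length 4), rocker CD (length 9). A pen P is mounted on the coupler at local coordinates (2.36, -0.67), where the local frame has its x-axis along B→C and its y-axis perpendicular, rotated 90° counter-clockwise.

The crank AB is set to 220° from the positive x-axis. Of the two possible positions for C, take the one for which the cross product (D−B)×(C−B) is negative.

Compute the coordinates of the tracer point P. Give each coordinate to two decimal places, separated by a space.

-1.42 -4.39

A=(0,0), D=(8.00,0)
B = A + 4.00·(cos220°, sin220°) = (-3.0642, -2.5712)
|BD| = 11.3590
circle(B,4.00) ∩ circle(D,9.00): a=2.8183, h=2.8385
  candidates: C₊=(-0.9615,0.8316) cross=32.242; C₋=(0.3235,-4.6980) cross=-32.242
  mode - wants cross < 0 → take C=(0.3235,-4.6980) (cross=-32.242)
ex = (C−B)/|BC| = (0.8469,-0.5317); ey = (0.5317,0.8469)
P = B + 2.36·ex + -0.67·ey = (-1.4217,-4.3934)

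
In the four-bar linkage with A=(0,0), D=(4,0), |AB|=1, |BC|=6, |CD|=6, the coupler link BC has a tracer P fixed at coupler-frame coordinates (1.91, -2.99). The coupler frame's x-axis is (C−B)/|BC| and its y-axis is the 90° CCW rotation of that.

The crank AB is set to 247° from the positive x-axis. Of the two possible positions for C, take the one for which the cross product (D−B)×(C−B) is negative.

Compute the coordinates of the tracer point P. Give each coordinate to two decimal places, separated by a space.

-1.81 -4.17

A=(0,0), D=(4.00,0)
B = A + 1.00·(cos247°, sin247°) = (-0.3907, -0.9205)
|BD| = 4.4862
circle(B,6.00) ∩ circle(D,6.00): a=2.2431, h=5.5649
  candidates: C₊=(0.6628,4.9863) cross=24.965; C₋=(2.9465,-5.9068) cross=-24.965
  mode - wants cross < 0 → take C=(2.9465,-5.9068) (cross=-24.965)
ex = (C−B)/|BC| = (0.5562,-0.8310); ey = (0.8310,0.5562)
P = B + 1.91·ex + -2.99·ey = (-1.8132,-4.1709)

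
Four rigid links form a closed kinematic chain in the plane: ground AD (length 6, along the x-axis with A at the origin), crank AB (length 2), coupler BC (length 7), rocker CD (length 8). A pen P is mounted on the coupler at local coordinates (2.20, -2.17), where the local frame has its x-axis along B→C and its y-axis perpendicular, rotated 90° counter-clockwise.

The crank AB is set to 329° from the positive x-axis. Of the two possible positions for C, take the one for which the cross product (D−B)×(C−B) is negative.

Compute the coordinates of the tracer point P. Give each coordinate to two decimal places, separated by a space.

0.31 -3.78

A=(0,0), D=(6.00,0)
B = A + 2.00·(cos329°, sin329°) = (1.7143, -1.0301)
|BD| = 4.4077
circle(B,7.00) ∩ circle(D,8.00): a=0.5023, h=6.9820
  candidates: C₊=(0.5711,5.8759) cross=30.774; C₋=(3.8344,-7.7013) cross=-30.774
  mode - wants cross < 0 → take C=(3.8344,-7.7013) (cross=-30.774)
ex = (C−B)/|BC| = (0.3029,-0.9530); ey = (0.9530,0.3029)
P = B + 2.20·ex + -2.17·ey = (0.3126,-3.7840)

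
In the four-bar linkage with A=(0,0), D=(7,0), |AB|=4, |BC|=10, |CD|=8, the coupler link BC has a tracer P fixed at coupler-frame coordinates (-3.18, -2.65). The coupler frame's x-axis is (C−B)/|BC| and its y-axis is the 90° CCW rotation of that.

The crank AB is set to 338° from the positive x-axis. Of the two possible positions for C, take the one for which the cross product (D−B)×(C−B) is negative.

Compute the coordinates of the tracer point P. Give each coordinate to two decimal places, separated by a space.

-0.25 -2.71

A=(0,0), D=(7.00,0)
B = A + 4.00·(cos338°, sin338°) = (3.7087, -1.4984)
|BD| = 3.6163
circle(B,10.00) ∩ circle(D,8.00): a=6.7856, h=7.3454
  candidates: C₊=(6.8408,7.9984) cross=26.563; C₋=(12.9280,-5.3720) cross=-26.563
  mode - wants cross < 0 → take C=(12.9280,-5.3720) (cross=-26.563)
ex = (C−B)/|BC| = (0.9219,-0.3874); ey = (0.3874,0.9219)
P = B + -3.18·ex + -2.65·ey = (-0.2495,-2.7097)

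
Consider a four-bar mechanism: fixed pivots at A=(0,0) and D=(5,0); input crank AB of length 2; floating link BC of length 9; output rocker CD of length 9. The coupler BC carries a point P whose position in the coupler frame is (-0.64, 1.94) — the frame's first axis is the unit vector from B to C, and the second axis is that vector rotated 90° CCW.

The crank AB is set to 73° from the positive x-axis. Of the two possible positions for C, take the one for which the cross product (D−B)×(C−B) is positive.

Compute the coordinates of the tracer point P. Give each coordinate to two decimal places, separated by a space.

A=(0,0), D=(5.00,0)
B = A + 2.00·(cos73°, sin73°) = (0.5847, 1.9126)
|BD| = 4.8117
circle(B,9.00) ∩ circle(D,9.00): a=2.4059, h=8.6725
  candidates: C₊=(6.2396,8.9142) cross=41.729; C₋=(-0.6549,-7.0016) cross=-41.729
  mode + wants cross > 0 → take C=(6.2396,8.9142) (cross=41.729)
ex = (C−B)/|BC| = (0.6283,0.7780); ey = (-0.7780,0.6283)
P = B + -0.64·ex + 1.94·ey = (-1.3266,2.6337)

-1.33 2.63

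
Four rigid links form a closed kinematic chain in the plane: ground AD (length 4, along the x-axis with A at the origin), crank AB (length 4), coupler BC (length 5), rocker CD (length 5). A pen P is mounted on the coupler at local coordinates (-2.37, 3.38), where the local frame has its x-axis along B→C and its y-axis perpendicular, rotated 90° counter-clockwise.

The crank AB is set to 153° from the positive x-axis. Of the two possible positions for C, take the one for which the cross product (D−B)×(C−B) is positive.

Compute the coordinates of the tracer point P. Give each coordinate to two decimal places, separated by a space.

A=(0,0), D=(4.00,0)
B = A + 4.00·(cos153°, sin153°) = (-3.5640, 1.8160)
|BD| = 7.7790
circle(B,5.00) ∩ circle(D,5.00): a=3.8895, h=3.1420
  candidates: C₊=(0.9515,3.9631) cross=24.441; C₋=(-0.5155,-2.1472) cross=-24.441
  mode + wants cross > 0 → take C=(0.9515,3.9631) (cross=24.441)
ex = (C−B)/|BC| = (0.9031,0.4294); ey = (-0.4294,0.9031)
P = B + -2.37·ex + 3.38·ey = (-7.1559,3.8507)

-7.16 3.85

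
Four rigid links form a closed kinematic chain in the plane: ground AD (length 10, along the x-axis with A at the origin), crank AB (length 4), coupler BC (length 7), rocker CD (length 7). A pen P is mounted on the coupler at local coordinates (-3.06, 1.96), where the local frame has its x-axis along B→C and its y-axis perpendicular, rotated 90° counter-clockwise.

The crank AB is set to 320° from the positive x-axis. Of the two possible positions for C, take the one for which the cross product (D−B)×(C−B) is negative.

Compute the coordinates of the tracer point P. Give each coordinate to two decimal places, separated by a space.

A=(0,0), D=(10.00,0)
B = A + 4.00·(cos320°, sin320°) = (3.0642, -2.5712)
|BD| = 7.3971
circle(B,7.00) ∩ circle(D,7.00): a=3.6985, h=5.9431
  candidates: C₊=(4.4663,4.2870) cross=43.962; C₋=(8.5979,-6.8581) cross=-43.962
  mode - wants cross < 0 → take C=(8.5979,-6.8581) (cross=-43.962)
ex = (C−B)/|BC| = (0.7905,-0.6124); ey = (0.6124,0.7905)
P = B + -3.06·ex + 1.96·ey = (1.8455,0.8523)

1.85 0.85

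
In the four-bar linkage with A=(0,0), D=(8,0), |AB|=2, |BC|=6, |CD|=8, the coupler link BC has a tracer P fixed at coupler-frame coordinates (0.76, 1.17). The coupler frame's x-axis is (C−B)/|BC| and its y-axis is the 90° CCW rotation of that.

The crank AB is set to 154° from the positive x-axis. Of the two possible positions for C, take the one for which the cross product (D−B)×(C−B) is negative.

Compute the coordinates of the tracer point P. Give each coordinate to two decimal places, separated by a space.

A=(0,0), D=(8.00,0)
B = A + 2.00·(cos154°, sin154°) = (-1.7976, 0.8767)
|BD| = 9.8367
circle(B,6.00) ∩ circle(D,8.00): a=3.4951, h=4.8769
  candidates: C₊=(2.1183,5.4227) cross=47.973; C₋=(1.2490,-4.2923) cross=-47.973
  mode - wants cross < 0 → take C=(1.2490,-4.2923) (cross=-47.973)
ex = (C−B)/|BC| = (0.5078,-0.8615); ey = (0.8615,0.5078)
P = B + 0.76·ex + 1.17·ey = (-0.4037,0.8161)

-0.40 0.82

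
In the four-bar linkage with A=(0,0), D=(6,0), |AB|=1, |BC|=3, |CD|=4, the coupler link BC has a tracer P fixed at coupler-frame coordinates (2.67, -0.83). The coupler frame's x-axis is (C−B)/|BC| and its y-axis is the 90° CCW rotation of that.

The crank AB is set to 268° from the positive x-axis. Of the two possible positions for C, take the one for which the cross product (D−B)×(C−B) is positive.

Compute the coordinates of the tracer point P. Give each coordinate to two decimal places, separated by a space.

A=(0,0), D=(6.00,0)
B = A + 1.00·(cos268°, sin268°) = (-0.0349, -0.9994)
|BD| = 6.1171
circle(B,3.00) ∩ circle(D,4.00): a=2.4864, h=1.6787
  candidates: C₊=(2.1438,1.0629) cross=10.269; C₋=(2.6923,-2.2493) cross=-10.269
  mode + wants cross > 0 → take C=(2.1438,1.0629) (cross=10.269)
ex = (C−B)/|BC| = (0.7262,0.6874); ey = (-0.6874,0.7262)
P = B + 2.67·ex + -0.83·ey = (2.4747,0.2333)

2.47 0.23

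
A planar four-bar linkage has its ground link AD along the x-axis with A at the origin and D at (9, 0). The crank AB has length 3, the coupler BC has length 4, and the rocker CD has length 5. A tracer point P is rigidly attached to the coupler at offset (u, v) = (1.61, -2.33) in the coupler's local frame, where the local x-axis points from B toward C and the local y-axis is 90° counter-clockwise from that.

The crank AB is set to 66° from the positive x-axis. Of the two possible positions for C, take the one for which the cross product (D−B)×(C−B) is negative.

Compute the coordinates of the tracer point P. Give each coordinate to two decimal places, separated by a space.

0.67 -0.04

A=(0,0), D=(9.00,0)
B = A + 3.00·(cos66°, sin66°) = (1.2202, 2.7406)
|BD| = 8.2484
circle(B,4.00) ∩ circle(D,5.00): a=3.5786, h=1.7870
  candidates: C₊=(5.1893,3.2370) cross=14.740; C₋=(4.0018,-0.1339) cross=-14.740
  mode - wants cross < 0 → take C=(4.0018,-0.1339) (cross=-14.740)
ex = (C−B)/|BC| = (0.6954,-0.7186); ey = (0.7186,0.6954)
P = B + 1.61·ex + -2.33·ey = (0.6654,-0.0366)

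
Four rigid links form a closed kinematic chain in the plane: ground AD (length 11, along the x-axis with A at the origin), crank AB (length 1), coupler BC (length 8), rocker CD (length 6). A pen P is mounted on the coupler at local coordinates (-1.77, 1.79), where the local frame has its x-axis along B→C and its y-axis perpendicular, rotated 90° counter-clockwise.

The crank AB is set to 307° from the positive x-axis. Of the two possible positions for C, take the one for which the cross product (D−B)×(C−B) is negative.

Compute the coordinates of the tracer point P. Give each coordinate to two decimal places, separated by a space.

A=(0,0), D=(11.00,0)
B = A + 1.00·(cos307°, sin307°) = (0.6018, -0.7986)
|BD| = 10.4288
circle(B,8.00) ∩ circle(D,6.00): a=6.5568, h=4.5834
  candidates: C₊=(6.7884,4.2735) cross=47.800; C₋=(7.4904,-4.8665) cross=-47.800
  mode - wants cross < 0 → take C=(7.4904,-4.8665) (cross=-47.800)
ex = (C−B)/|BC| = (0.8611,-0.5085); ey = (0.5085,0.8611)
P = B + -1.77·ex + 1.79·ey = (-0.0121,1.6427)

-0.01 1.64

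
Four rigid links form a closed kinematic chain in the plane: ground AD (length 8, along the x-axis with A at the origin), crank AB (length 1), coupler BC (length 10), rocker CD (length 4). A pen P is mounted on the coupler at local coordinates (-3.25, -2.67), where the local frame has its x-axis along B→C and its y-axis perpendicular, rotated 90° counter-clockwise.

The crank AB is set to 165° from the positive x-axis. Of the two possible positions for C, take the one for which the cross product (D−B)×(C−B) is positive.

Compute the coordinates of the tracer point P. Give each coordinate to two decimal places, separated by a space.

A=(0,0), D=(8.00,0)
B = A + 1.00·(cos165°, sin165°) = (-0.9659, 0.2588)
|BD| = 8.9697
circle(B,10.00) ∩ circle(D,4.00): a=9.1673, h=3.9951
  candidates: C₊=(8.3128,3.9877) cross=35.835; C₋=(8.0823,-3.9992) cross=-35.835
  mode + wants cross > 0 → take C=(8.3128,3.9877) (cross=35.835)
ex = (C−B)/|BC| = (0.9279,0.3729); ey = (-0.3729,0.9279)
P = B + -3.25·ex + -2.67·ey = (-2.9859,-3.4305)

-2.99 -3.43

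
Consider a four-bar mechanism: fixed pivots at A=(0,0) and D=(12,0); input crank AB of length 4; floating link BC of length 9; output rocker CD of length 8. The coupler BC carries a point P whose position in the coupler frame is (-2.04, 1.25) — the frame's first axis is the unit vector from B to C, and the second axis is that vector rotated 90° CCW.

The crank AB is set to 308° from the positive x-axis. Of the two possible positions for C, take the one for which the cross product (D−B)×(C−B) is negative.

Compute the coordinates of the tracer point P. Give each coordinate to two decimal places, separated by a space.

A=(0,0), D=(12.00,0)
B = A + 4.00·(cos308°, sin308°) = (2.4626, -3.1520)
|BD| = 10.0447
circle(B,9.00) ∩ circle(D,8.00): a=5.8686, h=6.8235
  candidates: C₊=(5.8936,5.1683) cross=68.540; C₋=(10.1760,-7.7893) cross=-68.540
  mode - wants cross < 0 → take C=(10.1760,-7.7893) (cross=-68.540)
ex = (C−B)/|BC| = (0.8570,-0.5152); ey = (0.5152,0.8570)
P = B + -2.04·ex + 1.25·ey = (1.3583,-1.0296)

1.36 -1.03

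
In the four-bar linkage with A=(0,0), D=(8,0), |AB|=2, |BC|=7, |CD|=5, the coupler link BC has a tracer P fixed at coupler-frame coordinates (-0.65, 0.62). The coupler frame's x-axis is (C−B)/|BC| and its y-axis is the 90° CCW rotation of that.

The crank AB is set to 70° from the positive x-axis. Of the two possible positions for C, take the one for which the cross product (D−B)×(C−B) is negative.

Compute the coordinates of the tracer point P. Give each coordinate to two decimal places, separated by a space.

0.81 2.77

A=(0,0), D=(8.00,0)
B = A + 2.00·(cos70°, sin70°) = (0.6840, 1.8794)
|BD| = 7.5535
circle(B,7.00) ∩ circle(D,5.00): a=5.3654, h=4.4958
  candidates: C₊=(6.9993,4.8988) cross=33.959; C₋=(4.7621,-3.8100) cross=-33.959
  mode - wants cross < 0 → take C=(4.7621,-3.8100) (cross=-33.959)
ex = (C−B)/|BC| = (0.5826,-0.8128); ey = (0.8128,0.5826)
P = B + -0.65·ex + 0.62·ey = (0.8093,2.7689)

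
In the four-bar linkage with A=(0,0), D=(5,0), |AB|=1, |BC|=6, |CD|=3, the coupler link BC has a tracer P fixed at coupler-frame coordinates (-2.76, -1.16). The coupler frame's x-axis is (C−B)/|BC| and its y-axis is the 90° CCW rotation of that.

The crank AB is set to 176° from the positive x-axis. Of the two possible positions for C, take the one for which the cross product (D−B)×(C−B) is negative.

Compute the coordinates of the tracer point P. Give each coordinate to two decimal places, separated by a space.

-3.97 0.43

A=(0,0), D=(5.00,0)
B = A + 1.00·(cos176°, sin176°) = (-0.9976, 0.0698)
|BD| = 5.9980
circle(B,6.00) ∩ circle(D,3.00): a=5.2497, h=2.9052
  candidates: C₊=(4.2856,2.9137) cross=17.425; C₋=(4.2180,-2.8963) cross=-17.425
  mode - wants cross < 0 → take C=(4.2180,-2.8963) (cross=-17.425)
ex = (C−B)/|BC| = (0.8693,-0.4943); ey = (0.4943,0.8693)
P = B + -2.76·ex + -1.16·ey = (-3.9702,0.4258)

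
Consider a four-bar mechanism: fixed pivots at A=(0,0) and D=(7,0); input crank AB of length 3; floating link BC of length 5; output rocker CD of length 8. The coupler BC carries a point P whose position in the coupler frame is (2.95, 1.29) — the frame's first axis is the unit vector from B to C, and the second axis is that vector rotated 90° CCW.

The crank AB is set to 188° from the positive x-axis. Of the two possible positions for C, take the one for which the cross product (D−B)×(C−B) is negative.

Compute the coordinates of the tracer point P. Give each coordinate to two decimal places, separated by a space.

-0.09 -1.86

A=(0,0), D=(7.00,0)
B = A + 3.00·(cos188°, sin188°) = (-2.9708, -0.4175)
|BD| = 9.9795
circle(B,5.00) ∩ circle(D,8.00): a=3.0358, h=3.9729
  candidates: C₊=(-0.1039,3.6789) cross=39.648; C₋=(0.2285,-4.2599) cross=-39.648
  mode - wants cross < 0 → take C=(0.2285,-4.2599) (cross=-39.648)
ex = (C−B)/|BC| = (0.6399,-0.7685); ey = (0.7685,0.6399)
P = B + 2.95·ex + 1.29·ey = (-0.0919,-1.8591)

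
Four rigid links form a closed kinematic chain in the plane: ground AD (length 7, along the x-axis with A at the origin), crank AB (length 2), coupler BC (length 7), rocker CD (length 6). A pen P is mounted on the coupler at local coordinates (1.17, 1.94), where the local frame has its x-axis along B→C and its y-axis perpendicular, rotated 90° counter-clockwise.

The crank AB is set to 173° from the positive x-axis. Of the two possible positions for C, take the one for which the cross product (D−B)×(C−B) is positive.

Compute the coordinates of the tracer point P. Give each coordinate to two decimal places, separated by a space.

A=(0,0), D=(7.00,0)
B = A + 2.00·(cos173°, sin173°) = (-1.9851, 0.2437)
|BD| = 8.9884
circle(B,7.00) ∩ circle(D,6.00): a=5.2174, h=4.6668
  candidates: C₊=(3.3569,4.7674) cross=41.947; C₋=(3.1038,-4.5628) cross=-41.947
  mode + wants cross > 0 → take C=(3.3569,4.7674) (cross=41.947)
ex = (C−B)/|BC| = (0.7631,0.6462); ey = (-0.6462,0.7631)
P = B + 1.17·ex + 1.94·ey = (-2.3459,2.4803)

-2.35 2.48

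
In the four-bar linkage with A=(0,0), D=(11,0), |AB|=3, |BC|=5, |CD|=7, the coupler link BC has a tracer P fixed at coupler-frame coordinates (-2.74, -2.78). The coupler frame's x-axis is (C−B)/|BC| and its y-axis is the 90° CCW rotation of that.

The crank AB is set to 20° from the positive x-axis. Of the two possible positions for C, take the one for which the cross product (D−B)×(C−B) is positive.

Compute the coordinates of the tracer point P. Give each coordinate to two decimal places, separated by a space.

A=(0,0), D=(11.00,0)
B = A + 3.00·(cos20°, sin20°) = (2.8191, 1.0261)
|BD| = 8.2450
circle(B,5.00) ∩ circle(D,7.00): a=2.6671, h=4.2293
  candidates: C₊=(5.9917,4.8905) cross=34.870; C₋=(4.9391,-3.5022) cross=-34.870
  mode + wants cross > 0 → take C=(5.9917,4.8905) (cross=34.870)
ex = (C−B)/|BC| = (0.6345,0.7729); ey = (-0.7729,0.6345)
P = B + -2.74·ex + -2.78·ey = (3.2291,-2.8557)

3.23 -2.86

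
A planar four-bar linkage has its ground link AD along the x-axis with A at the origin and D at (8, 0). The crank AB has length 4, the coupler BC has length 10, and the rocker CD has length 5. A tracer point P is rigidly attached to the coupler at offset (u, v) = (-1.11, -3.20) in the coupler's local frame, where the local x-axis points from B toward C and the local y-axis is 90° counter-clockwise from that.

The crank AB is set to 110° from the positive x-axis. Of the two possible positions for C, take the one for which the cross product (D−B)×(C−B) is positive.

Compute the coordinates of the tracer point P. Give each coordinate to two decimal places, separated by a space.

-2.08 0.45

A=(0,0), D=(8.00,0)
B = A + 4.00·(cos110°, sin110°) = (-1.3681, 3.7588)
|BD| = 10.0940
circle(B,10.00) ∩ circle(D,5.00): a=8.7621, h=4.8193
  candidates: C₊=(8.5585,4.9687) cross=48.646; C₋=(4.9692,-3.9767) cross=-48.646
  mode + wants cross > 0 → take C=(8.5585,4.9687) (cross=48.646)
ex = (C−B)/|BC| = (0.9927,0.1210); ey = (-0.1210,0.9927)
P = B + -1.11·ex + -3.20·ey = (-2.0827,0.4480)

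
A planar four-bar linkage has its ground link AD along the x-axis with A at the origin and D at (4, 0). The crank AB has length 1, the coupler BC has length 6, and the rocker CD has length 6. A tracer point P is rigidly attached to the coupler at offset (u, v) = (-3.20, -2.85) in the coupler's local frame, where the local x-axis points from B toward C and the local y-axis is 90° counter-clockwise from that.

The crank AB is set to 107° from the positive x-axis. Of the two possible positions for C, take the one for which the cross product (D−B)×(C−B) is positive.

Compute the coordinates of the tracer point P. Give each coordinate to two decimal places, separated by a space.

0.28 -3.29

A=(0,0), D=(4.00,0)
B = A + 1.00·(cos107°, sin107°) = (-0.2924, 0.9563)
|BD| = 4.3976
circle(B,6.00) ∩ circle(D,6.00): a=2.1988, h=5.5826
  candidates: C₊=(3.0678,5.9271) cross=24.550; C₋=(0.6398,-4.9708) cross=-24.550
  mode + wants cross > 0 → take C=(3.0678,5.9271) (cross=24.550)
ex = (C−B)/|BC| = (0.5600,0.8285); ey = (-0.8285,0.5600)
P = B + -3.20·ex + -2.85·ey = (0.2767,-3.2909)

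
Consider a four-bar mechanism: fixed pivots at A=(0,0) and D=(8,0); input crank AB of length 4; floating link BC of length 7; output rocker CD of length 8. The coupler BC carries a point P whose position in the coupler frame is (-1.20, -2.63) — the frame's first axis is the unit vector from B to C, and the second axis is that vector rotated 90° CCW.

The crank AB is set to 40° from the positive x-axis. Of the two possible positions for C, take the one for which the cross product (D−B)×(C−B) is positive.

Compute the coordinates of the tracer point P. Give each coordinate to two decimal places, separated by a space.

A=(0,0), D=(8.00,0)
B = A + 4.00·(cos40°, sin40°) = (3.0642, 2.5712)
|BD| = 5.5654
circle(B,7.00) ∩ circle(D,8.00): a=1.4351, h=6.8513
  candidates: C₊=(7.5022,7.9845) cross=38.130; C₋=(1.1716,-4.1682) cross=-38.130
  mode + wants cross > 0 → take C=(7.5022,7.9845) (cross=38.130)
ex = (C−B)/|BC| = (0.6340,0.7733); ey = (-0.7733,0.6340)
P = B + -1.20·ex + -2.63·ey = (4.3373,-0.0243)

4.34 -0.02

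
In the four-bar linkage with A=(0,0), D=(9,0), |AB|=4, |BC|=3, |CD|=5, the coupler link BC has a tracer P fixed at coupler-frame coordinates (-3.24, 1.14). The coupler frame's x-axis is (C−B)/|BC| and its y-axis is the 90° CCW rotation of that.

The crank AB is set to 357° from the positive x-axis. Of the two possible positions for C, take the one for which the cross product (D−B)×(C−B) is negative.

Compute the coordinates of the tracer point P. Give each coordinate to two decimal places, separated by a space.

A=(0,0), D=(9.00,0)
B = A + 4.00·(cos357°, sin357°) = (3.9945, -0.2093)
|BD| = 5.0099
circle(B,3.00) ∩ circle(D,5.00): a=0.9081, h=2.8593
  candidates: C₊=(4.7823,2.6854) cross=14.325; C₋=(5.0213,-3.0282) cross=-14.325
  mode - wants cross < 0 → take C=(5.0213,-3.0282) (cross=-14.325)
ex = (C−B)/|BC| = (0.3423,-0.9396); ey = (0.9396,0.3423)
P = B + -3.24·ex + 1.14·ey = (3.9568,3.2252)

3.96 3.23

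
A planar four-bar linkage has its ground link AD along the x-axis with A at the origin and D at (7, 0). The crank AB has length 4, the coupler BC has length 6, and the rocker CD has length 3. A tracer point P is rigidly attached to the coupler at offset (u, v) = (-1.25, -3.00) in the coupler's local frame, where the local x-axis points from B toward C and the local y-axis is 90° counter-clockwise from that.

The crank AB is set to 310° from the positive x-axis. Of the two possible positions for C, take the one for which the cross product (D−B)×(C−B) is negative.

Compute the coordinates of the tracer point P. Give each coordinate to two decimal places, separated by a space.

A=(0,0), D=(7.00,0)
B = A + 4.00·(cos310°, sin310°) = (2.5712, -3.0642)
|BD| = 5.3855
circle(B,6.00) ∩ circle(D,3.00): a=5.1995, h=2.9942
  candidates: C₊=(5.1434,2.3565) cross=16.125; C₋=(8.5506,-2.5682) cross=-16.125
  mode - wants cross < 0 → take C=(8.5506,-2.5682) (cross=-16.125)
ex = (C−B)/|BC| = (0.9966,0.0827); ey = (-0.0827,0.9966)
P = B + -1.25·ex + -3.00·ey = (1.5734,-6.1572)

1.57 -6.16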